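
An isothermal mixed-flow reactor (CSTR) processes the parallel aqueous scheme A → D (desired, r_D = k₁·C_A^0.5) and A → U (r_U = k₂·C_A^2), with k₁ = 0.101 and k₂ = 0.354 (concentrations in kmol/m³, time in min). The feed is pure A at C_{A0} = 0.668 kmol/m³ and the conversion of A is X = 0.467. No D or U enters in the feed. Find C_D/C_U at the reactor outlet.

Exit C_A = C_{A0}(1−X) = 0.668×0.533 = 0.3560 kmol/m³.
Rates in a CSTR are evaluated at the outlet concentration: r_D = 0.101×0.3560^0.5 = 0.06027, r_U = 0.354×0.3560^2 = 0.04488.
Overall selectivity = C_D/C_U = r_Dτ/(r_Uτ) = r_D/r_U = 1.34.

1.34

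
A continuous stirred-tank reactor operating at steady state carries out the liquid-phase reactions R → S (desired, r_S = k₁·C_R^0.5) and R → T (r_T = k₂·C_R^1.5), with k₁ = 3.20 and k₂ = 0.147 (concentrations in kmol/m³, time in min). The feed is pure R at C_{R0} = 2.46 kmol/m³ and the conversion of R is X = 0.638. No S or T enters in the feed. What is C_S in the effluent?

1.51 kmol/m³

Exit C_R = C_{R0}(1−X) = 2.46×0.362 = 0.8905 kmol/m³.
In a CSTR the entire volume is at exit conditions, so r_S = 3.20×0.8905^0.5 = 3.020 and r_T = 0.147×0.8905^1.5 = 0.1235.
Fraction of consumed R going to S: r_S/(r_S+r_T) = 0.9607.
C_S = 0.9607·C_{R0}·X = 0.9607×2.46×0.638 = 1.51 kmol/m³.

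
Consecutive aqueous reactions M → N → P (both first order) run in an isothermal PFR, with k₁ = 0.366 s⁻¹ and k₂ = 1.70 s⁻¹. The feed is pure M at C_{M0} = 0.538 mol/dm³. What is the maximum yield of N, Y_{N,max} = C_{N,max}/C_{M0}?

0.141

At the optimum, C_{N,max}/C_{M0} = (k₁/k₂)^[k₂/(k₂−k₁)].
= (0.366/1.70)^(1.70/(1.70−0.366)) = (0.2153)^(1.274) = 0.1413.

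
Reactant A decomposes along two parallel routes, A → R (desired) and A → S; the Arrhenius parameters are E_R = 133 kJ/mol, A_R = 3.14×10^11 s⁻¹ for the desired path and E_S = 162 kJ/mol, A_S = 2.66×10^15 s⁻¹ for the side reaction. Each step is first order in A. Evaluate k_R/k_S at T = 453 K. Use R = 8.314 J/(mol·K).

0.261

k_R/k_S = (A_R/A_S)·exp[−(E_R−E_S)/(RT)] = (A_R/A_S)·exp[(E_S−E_R)/(RT)].
(E_S−E_R)/(RT) = (162−133)×10³/(8.314×453) = 29000/3766 = 7.700.
k_R/k_S = (3.14×10^11/2.66×10^15)·exp(7.700) = 1.180×10^-4 × 2208 = 0.261.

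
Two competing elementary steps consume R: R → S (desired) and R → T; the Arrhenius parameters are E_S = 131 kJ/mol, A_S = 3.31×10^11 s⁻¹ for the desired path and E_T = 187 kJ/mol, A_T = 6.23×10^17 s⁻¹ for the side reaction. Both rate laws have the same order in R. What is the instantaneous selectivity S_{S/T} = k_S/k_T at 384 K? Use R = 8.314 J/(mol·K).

k_S/k_T = (A_S/A_T)·exp[−(E_S−E_T)/(RT)] = (A_S/A_T)·exp[(E_T−E_S)/(RT)].
(E_T−E_S)/(RT) = (187−131)×10³/(8.314×384) = 56000/3193 = 17.54.
k_S/k_T = (3.31×10^11/6.23×10^17)·exp(17.54) = 5.313×10^-7 × 4.148×10^7 = 22.0.

22.0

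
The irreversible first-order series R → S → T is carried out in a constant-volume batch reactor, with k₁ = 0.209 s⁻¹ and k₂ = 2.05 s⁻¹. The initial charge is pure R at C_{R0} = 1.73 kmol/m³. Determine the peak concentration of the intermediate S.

0.136 kmol/m³

At the optimum, C_{S,max}/C_{R0} = (k₁/k₂)^[k₂/(k₂−k₁)].
= (0.209/2.05)^(2.05/(2.05−0.209)) = (0.1020)^(1.114) = 0.07867.
C_{S,max} = 0.07867×1.73 = 0.136 kmol/m³.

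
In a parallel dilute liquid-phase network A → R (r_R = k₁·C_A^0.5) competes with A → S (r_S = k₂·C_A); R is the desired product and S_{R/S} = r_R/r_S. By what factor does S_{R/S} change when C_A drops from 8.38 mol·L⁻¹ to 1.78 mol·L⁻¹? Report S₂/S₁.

2.17

S_{R/S} = (k₁/k₂)·C_A^-0.5, so S₂/S₁ = (C_{A,2}/C_{A,1})^-0.5.
= (1.78/8.38)^(-0.5) = (0.2124)^(-0.5) = 2.17.
Selectivity toward R rises as C_A falls — low-concentration operation is favoured.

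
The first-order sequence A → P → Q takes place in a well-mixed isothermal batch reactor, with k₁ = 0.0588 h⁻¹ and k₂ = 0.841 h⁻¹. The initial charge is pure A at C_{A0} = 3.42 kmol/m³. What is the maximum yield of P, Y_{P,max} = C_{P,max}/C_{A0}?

0.0572

For a first-order series the maximum intermediate yield is C_{P,max}/C_{A0} = (k₁/k₂)^[k₂/(k₂−k₁)].
= (0.0588/0.841)^(0.841/(0.841−0.0588)) = (0.06992)^(1.075) = 0.05724.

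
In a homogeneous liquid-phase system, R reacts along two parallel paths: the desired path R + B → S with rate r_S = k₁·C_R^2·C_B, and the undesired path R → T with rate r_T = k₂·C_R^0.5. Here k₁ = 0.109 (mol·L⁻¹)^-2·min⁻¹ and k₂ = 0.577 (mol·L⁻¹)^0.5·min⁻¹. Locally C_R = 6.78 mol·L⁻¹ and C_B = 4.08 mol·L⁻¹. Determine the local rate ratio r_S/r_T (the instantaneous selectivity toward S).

S_{S/T} = r_S/r_T = (k₁·C_R^2·C_B)/(k₂·C_R^0.5) = (k₁/k₂)·C_R^1.5·C_B.
= (0.109×6.780^2×4.080) / (0.577×6.780^0.5) = 20.44/1.502 = 13.6.

13.6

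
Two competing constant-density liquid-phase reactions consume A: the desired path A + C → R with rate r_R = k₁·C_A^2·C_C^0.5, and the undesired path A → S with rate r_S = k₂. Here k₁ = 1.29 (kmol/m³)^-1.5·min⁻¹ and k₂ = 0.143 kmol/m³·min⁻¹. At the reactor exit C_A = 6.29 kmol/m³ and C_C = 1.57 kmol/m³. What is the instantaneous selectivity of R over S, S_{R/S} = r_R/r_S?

S_{R/S} = r_R/r_S = (k₁·C_A^2·C_C^0.5)/(k₂) = (k₁/k₂)·C_A^2·C_C^0.5.
= (1.29×6.290^2×1.570^0.5) / (0.143) = 63.95/0.1430 = 447.
Since the desired path is higher order in A, keeping C_A high (PFR or concentrated feed) favours R.

447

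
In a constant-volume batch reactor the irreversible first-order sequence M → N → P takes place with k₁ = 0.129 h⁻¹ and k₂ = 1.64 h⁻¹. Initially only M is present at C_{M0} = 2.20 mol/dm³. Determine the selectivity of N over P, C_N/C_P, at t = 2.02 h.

0.376

Solving the coupled first-order balances gives C_N(t) = [k₁/(k₂−k₁)]·C_{M0}·(e^(−k₁t) − e^(−k₂t)).
e^(−k₁t) = e^(−0.129×2.02) = e^(−0.2606) = 0.7706; e^(−k₂t) = e^(−3.313) = 0.03641.
C_N = 0.129×2.20/(1.64−0.129) × (0.7706−0.03641) = 0.1878×0.7342 = 0.1379 mol/dm³.
C_M = C_{M0}e^(−k₁t) = 1.695 mol/dm³, so C_P = C_{M0}−C_M−C_N = 0.3668 mol/dm³; C_N/C_P = 0.376.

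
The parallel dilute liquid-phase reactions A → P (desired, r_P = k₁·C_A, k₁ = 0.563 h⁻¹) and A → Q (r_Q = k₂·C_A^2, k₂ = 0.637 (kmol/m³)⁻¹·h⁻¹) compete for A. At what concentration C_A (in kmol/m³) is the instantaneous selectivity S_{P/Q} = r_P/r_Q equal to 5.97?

0.148 kmol/m³

S_{P/Q} = (k₁/k₂)·C_A⁻¹ ⇒ C_A = (S·k₂/k₁)^(-1).
= (5.97×0.637/0.563)^(-1) = (6.755)^(-1) = 0.148 kmol/m³.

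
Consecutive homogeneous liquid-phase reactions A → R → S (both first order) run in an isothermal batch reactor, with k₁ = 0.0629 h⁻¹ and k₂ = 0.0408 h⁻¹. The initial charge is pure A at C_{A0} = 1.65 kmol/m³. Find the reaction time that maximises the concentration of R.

Setting dC_R/dt = 0 gives t_opt = ln(k₂/k₁)/(k₂−k₁).
= ln(0.0408/0.0629)/(0.0408−0.0629) = ln(0.6486)/-0.02210 = -0.4329/-0.02210 = 19.6 h.

19.6 h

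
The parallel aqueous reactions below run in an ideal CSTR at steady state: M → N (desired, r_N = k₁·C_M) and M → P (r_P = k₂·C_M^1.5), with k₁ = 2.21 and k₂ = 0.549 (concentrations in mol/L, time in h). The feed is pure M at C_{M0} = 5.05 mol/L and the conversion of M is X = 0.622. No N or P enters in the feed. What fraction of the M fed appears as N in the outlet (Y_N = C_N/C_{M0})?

Exit C_M = C_{M0}(1−X) = 5.05×0.378 = 1.909 mol/L.
A CSTR operates uniformly at the exit composition, giving r_N = 4.219 and r_P = 1.448 (each k·C_M^n at C_M = 1.909).
Fraction of consumed M going to N: r_N/(r_N+r_P) = 0.7445.
C_N = 0.7445·C_{M0}·X = 0.7445×5.05×0.622 = 2.34 mol/L; Y_N = C_N/C_{M0} = 0.463.

0.463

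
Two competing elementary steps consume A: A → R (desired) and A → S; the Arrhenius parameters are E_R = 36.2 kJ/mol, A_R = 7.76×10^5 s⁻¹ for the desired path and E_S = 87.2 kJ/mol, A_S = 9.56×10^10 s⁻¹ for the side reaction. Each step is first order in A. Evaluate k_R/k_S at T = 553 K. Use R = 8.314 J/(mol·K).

With equal orders, S_{R/S} = k_R/k_S = (A_R/A_S)·exp[(E_S−E_R)/(RT)].
(E_S−E_R)/(RT) = (87.2−36.2)×10³/(8.314×553) = 51000/4598 = 11.09.
k_R/k_S = (7.76×10^5/9.56×10^10)·exp(11.09) = 8.117×10^-6 × 65686 = 0.533.

0.533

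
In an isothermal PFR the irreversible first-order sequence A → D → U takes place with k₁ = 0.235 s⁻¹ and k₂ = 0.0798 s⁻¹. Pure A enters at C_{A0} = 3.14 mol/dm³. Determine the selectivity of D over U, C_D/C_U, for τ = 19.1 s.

0.463

The intermediate concentration in a first-order A→B→C sequence is C_D = k₁C_{A0}(e^(−k₁τ) − e^(−k₂τ))/(k₂−k₁).
e^(−k₁τ) = e^(−0.235×19.1) = e^(−4.489) = 0.01124; e^(−k₂τ) = e^(−1.524) = 0.2178.
C_D = 0.235×3.14/(0.0798−0.235) × (0.01124−0.2178) = (-4.755)×(-0.2066) = 0.9821 mol/dm³.
C_A = C_{A0}e^(−k₁τ) = 0.03529 mol/dm³, so C_U = C_{A0}−C_A−C_D = 2.123 mol/dm³; C_D/C_U = 0.463.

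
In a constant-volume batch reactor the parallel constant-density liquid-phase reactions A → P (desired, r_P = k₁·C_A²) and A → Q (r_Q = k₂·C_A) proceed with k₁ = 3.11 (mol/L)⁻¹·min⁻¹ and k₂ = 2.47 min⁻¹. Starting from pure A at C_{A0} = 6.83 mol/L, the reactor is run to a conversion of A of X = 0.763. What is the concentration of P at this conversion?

4.30 mol/L

C_A = C_{A0}(1−X) = 1.619 mol/L.
Along a PFR/batch, dC_Q/dC_A = −r_Q/(r_P+r_Q) = −k₂/(k₂+k₁·C_A).
Integrating from C_{A0} to C_A: C_Q = (2.47/3.11)·ln[(2.47+3.11·6.83)/(2.47+3.11·1.62)] = 0.7942·ln(23.71/7.504) = 0.9137 mol/L.
Then C_P = (C_{A0}−C_A) − C_Q = 5.211 − 0.9137 = 4.298 mol/L.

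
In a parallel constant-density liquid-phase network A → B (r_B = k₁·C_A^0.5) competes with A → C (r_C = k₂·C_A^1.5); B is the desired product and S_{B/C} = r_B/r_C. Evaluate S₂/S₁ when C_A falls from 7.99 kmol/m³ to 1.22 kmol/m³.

6.55

S_{B/C} = (k₁/k₂)·C_A⁻¹, so S₂/S₁ = (C_{A,2}/C_{A,1})⁻¹.
= 7.99/1.22 = 6.55.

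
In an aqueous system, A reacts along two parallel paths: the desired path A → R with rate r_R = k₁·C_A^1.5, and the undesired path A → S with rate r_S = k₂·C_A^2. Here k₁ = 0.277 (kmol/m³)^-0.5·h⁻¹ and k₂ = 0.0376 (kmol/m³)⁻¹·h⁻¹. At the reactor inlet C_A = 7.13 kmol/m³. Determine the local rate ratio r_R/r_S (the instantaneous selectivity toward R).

S_{R/S} = r_R/r_S = (k₁·C_A^1.5)/(k₂·C_A^2) = (k₁/k₂)·C_A^-0.5.
= (0.277×7.130^1.5) / (0.0376×7.130^2) = 5.274/1.911 = 2.76.
The undesired path is higher order in A, so low C_A (CSTR or dilute feed) favours R.

2.76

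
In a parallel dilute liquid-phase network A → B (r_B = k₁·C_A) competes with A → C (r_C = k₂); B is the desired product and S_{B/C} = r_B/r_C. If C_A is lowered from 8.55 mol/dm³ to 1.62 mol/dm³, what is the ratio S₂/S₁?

S_{B/C} = (k₁/k₂)·C_A, so S₂/S₁ = (C_{A,2}/C_{A,1}).
= 1.62/8.55 = 0.189.
Selectivity toward B falls as C_A falls — high-concentration operation is favoured.

0.189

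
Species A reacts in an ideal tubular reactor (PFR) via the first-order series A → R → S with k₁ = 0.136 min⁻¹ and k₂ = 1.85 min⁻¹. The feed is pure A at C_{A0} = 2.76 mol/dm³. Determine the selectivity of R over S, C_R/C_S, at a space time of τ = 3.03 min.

For first-order series with pure A initially, C_R(τ) = k₁C_{A0}/(k₂−k₁)·(e^(−k₁τ) − e^(−k₂τ)).
e^(−k₁τ) = e^(−0.136×3.03) = e^(−0.4121) = 0.6623; e^(−k₂τ) = e^(−5.606) = 0.003678.
C_R = 0.136×2.76/(1.85−0.136) × (0.6623−0.003678) = 0.2190×0.6586 = 0.1442 mol/dm³.
C_A = C_{A0}e^(−k₁τ) = 1.828 mol/dm³, so C_S = C_{A0}−C_A−C_R = 0.7879 mol/dm³; C_R/C_S = 0.183.

0.183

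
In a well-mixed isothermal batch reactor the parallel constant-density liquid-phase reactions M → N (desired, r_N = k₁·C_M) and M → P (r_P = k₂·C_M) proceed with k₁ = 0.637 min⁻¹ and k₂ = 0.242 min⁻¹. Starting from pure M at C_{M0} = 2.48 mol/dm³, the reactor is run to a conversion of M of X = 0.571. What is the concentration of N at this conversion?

1.03 mol/dm³

C_M = C_{M0}(1−X) = 1.064 mol/dm³.
Both paths are first order in M, so the instantaneous fraction to N is constant: dC_N/d(−C_M) = k₁/(k₁+k₂) = 0.7247.
C_N = 0.7247·(C_{M0}−C_M) = 0.7247×1.416 = 1.03 mol/dm³.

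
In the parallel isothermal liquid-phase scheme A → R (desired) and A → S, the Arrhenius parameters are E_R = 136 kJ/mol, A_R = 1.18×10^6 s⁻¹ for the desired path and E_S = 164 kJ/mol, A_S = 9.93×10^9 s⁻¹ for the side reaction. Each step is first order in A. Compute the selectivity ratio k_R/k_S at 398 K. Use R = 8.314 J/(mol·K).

Since both paths have the same order in A, the concentration cancels and S_{R/S} = k_R/k_S = (A_R/A_S)·exp[(E_S−E_R)/(RT)].
(E_S−E_R)/(RT) = (164−136)×10³/(8.314×398) = 28000/3309 = 8.462.
k_R/k_S = (1.18×10^6/9.93×10^9)·exp(8.462) = 1.188×10^-4 × 4731 = 0.562.
Since E_R < E_S, lowering the temperature improves selectivity toward R.

0.562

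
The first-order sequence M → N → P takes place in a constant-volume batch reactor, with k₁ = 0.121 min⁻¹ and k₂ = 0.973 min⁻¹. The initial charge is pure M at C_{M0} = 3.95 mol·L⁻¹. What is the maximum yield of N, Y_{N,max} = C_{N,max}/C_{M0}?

0.0925

At the optimum, C_{N,max}/C_{M0} = (k₁/k₂)^[k₂/(k₂−k₁)].
= (0.121/0.973)^(0.973/(0.973−0.121)) = (0.1244)^(1.142) = 0.09249.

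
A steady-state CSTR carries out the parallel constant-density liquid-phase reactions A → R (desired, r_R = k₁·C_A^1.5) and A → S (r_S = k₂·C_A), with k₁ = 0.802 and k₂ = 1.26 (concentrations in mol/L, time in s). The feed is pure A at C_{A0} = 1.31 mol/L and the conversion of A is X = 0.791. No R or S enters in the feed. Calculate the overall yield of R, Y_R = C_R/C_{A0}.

Exit C_A = C_{A0}(1−X) = 1.31×0.209 = 0.2738 mol/L.
In a CSTR the entire volume is at exit conditions, so r_R = 0.802×0.2738^1.5 = 0.1149 and r_S = 1.26×0.2738 = 0.3450.
Fraction of consumed A going to R: r_R/(r_R+r_S) = 0.2498.
C_R = 0.2498·C_{A0}·X = 0.2498×1.31×0.791 = 0.259 mol/L; Y_R = C_R/C_{A0} = 0.198.

0.198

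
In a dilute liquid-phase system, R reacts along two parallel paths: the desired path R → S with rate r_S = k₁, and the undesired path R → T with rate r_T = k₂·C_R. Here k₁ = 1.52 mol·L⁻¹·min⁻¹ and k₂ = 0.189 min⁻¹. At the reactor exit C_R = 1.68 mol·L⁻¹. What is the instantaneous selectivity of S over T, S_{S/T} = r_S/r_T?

S_{S/T} = r_S/r_T = (k₁)/(k₂·C_R) = (k₁/k₂)·C_R⁻¹.
= (1.52) / (0.189×1.680) = 1.520/0.3175 = 4.79.

4.79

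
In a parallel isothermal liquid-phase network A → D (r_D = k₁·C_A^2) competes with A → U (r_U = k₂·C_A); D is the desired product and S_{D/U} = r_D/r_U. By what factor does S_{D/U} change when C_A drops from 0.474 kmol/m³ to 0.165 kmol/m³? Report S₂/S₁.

0.348

S_{D/U} = (k₁/k₂)·C_A, so S₂/S₁ = (C_{A,2}/C_{A,1}).
= 0.165/0.474 = 0.348.
Selectivity toward D falls as C_A falls — high-concentration operation is favoured.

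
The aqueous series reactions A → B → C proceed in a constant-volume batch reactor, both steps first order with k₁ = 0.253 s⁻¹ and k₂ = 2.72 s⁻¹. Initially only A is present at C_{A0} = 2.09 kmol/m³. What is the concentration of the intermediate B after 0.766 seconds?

For first-order series with pure A initially, C_B(t) = k₁C_{A0}/(k₂−k₁)·(e^(−k₁t) − e^(−k₂t)).
e^(−k₁t) = e^(−0.253×0.766) = e^(−0.1938) = 0.8238; e^(−k₂t) = e^(−2.084) = 0.1245.
C_B = 0.253×2.09/(2.72−0.253) × (0.8238−0.1245) = 0.2143×0.6993 = 0.1499 kmol/m³.

0.150 kmol/m³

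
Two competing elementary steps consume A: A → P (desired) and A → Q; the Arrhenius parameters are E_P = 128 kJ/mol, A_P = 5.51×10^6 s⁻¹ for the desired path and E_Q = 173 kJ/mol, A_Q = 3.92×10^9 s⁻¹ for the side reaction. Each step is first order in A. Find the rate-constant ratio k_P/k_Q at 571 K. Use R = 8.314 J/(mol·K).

18.4

k_P/k_Q = (A_P/A_Q)·exp[−(E_P−E_Q)/(RT)] = (A_P/A_Q)·exp[(E_Q−E_P)/(RT)].
(E_Q−E_P)/(RT) = (173−128)×10³/(8.314×571) = 45000/4747 = 9.479.
k_P/k_Q = (5.51×10^6/3.92×10^9)·exp(9.479) = 0.001406 × 13083 = 18.4.
Since E_P < E_Q, lowering the temperature improves selectivity toward P.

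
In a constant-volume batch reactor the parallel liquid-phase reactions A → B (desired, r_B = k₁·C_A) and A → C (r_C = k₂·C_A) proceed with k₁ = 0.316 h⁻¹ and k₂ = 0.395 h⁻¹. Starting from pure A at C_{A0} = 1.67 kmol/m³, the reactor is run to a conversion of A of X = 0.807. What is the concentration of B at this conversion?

C_A = C_{A0}(1−X) = 0.3223 kmol/m³.
Both paths are first order in A, so the instantaneous fraction to B is constant: dC_B/d(−C_A) = k₁/(k₁+k₂) = 0.4444.
C_B = 0.4444·(C_{A0}−C_A) = 0.4444×1.348 = 0.599 kmol/m³.

0.599 kmol/m³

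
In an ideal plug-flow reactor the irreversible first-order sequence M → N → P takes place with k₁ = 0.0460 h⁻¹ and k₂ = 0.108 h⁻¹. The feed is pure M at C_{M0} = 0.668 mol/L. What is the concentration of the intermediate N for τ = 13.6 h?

0.151 mol/L

The intermediate concentration in a first-order A→B→C sequence is C_N = k₁C_{M0}(e^(−k₁τ) − e^(−k₂τ))/(k₂−k₁).
e^(−k₁τ) = e^(−0.0460×13.6) = e^(−0.6256) = 0.5349; e^(−k₂τ) = e^(−1.469) = 0.2302.
C_N = 0.0460×0.668/(0.108−0.0460) × (0.5349−0.2302) = 0.4956×0.3047 = 0.1510 mol/L.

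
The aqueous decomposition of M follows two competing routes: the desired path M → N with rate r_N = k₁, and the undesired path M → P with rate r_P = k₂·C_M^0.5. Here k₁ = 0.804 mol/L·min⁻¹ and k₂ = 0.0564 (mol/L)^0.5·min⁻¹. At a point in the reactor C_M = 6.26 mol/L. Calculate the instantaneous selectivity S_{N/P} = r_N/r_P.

S_{N/P} = r_N/r_P = (k₁)/(k₂·C_M^0.5) = (k₁/k₂)·C_M^-0.5.
= (0.804) / (0.0564×6.260^0.5) = 0.8040/0.1411 = 5.70.

5.70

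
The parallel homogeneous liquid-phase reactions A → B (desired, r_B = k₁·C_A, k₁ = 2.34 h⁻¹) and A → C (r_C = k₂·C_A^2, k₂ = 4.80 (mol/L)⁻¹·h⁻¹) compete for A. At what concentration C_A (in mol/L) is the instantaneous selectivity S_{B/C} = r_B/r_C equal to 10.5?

0.0464 mol/L

S_{B/C} = (k₁/k₂)·C_A⁻¹ ⇒ C_A = (S·k₂/k₁)^(-1).
= (10.5×4.80/2.34)^(-1) = (21.54)^(-1) = 0.0464 mol/L.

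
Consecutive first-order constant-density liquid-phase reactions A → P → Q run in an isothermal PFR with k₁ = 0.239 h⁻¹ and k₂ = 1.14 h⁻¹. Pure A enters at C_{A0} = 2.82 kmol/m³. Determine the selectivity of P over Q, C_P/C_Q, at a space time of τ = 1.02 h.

1.37

The intermediate concentration in a first-order A→B→C sequence is C_P = k₁C_{A0}(e^(−k₁τ) − e^(−k₂τ))/(k₂−k₁).
e^(−k₁τ) = e^(−0.239×1.02) = e^(−0.2438) = 0.7837; e^(−k₂τ) = e^(−1.163) = 0.3126.
C_P = 0.239×2.82/(1.14−0.239) × (0.7837−0.3126) = 0.7480×0.4711 = 0.3524 kmol/m³.
C_A = C_{A0}e^(−k₁τ) = 2.210 kmol/m³, so C_Q = C_{A0}−C_A−C_P = 0.2577 kmol/m³; C_P/C_Q = 1.37.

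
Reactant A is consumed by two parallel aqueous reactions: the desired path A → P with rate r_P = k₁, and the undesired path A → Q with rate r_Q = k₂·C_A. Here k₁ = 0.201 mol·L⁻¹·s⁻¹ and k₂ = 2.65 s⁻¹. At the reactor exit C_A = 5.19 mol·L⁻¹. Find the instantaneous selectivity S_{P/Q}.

0.0146

S_{P/Q} = r_P/r_Q = (k₁)/(k₂·C_A) = (k₁/k₂)·C_A⁻¹.
= (0.201) / (2.65×5.190) = 0.2010/13.75 = 0.0146.
The undesired path is higher order in A, so low C_A (CSTR or dilute feed) favours P.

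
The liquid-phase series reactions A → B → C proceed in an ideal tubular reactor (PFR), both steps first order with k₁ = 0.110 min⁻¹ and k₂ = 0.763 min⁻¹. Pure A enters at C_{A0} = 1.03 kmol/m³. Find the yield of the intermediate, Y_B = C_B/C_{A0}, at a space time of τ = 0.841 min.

The intermediate concentration in a first-order A→B→C sequence is C_B = k₁C_{A0}(e^(−k₁τ) − e^(−k₂τ))/(k₂−k₁).
e^(−k₁τ) = e^(−0.110×0.841) = e^(−0.09251) = 0.9116; e^(−k₂τ) = e^(−0.6417) = 0.5264.
C_B = 0.110×1.03/(0.763−0.110) × (0.9116−0.5264) = 0.1735×0.3852 = 0.06684 kmol/m³.
Y_B = C_B/C_{A0} = 0.06684/1.03 = 0.0649.

0.0649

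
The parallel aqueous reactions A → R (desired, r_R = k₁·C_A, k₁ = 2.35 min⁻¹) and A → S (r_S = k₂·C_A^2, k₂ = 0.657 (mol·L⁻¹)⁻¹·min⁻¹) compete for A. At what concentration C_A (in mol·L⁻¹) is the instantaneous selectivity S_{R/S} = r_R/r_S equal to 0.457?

S_{R/S} = (k₁/k₂)·C_A⁻¹ ⇒ C_A = (S·k₂/k₁)^(-1).
= (0.457×0.657/2.35)^(-1) = (0.1278)^(-1) = 7.83 mol·L⁻¹.

7.83 mol·L⁻¹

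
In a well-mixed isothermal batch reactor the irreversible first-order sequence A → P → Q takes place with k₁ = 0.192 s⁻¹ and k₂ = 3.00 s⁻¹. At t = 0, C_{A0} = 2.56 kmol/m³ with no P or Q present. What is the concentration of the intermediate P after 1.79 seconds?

For first-order series with pure A initially, C_P(t) = k₁C_{A0}/(k₂−k₁)·(e^(−k₁t) − e^(−k₂t)).
e^(−k₁t) = e^(−0.192×1.79) = e^(−0.3437) = 0.7092; e^(−k₂t) = e^(−5.370) = 0.004654.
C_P = 0.192×2.56/(3.00−0.192) × (0.7092−0.004654) = 0.1750×0.7045 = 0.1233 kmol/m³.

0.123 kmol/m³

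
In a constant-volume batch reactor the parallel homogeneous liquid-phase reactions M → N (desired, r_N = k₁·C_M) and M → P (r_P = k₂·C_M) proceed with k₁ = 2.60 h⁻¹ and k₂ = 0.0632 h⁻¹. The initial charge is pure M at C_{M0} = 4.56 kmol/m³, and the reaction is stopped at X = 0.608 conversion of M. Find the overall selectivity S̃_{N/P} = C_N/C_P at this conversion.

41.1

C_M = C_{M0}(1−X) = 1.788 kmol/m³.
Both paths are first order in M, so the instantaneous fraction to N is constant: dC_N/d(−C_M) = k₁/(k₁+k₂) = 0.9763.
C_N = 0.9763·(C_{M0}−C_M) = 0.9763×2.772 = 2.71 kmol/m³.
C_P = (C_{M0}−C_M)−C_N = 0.06579 kmol/m³; S̃_{N/P} = 2.707/0.06579 = 41.1.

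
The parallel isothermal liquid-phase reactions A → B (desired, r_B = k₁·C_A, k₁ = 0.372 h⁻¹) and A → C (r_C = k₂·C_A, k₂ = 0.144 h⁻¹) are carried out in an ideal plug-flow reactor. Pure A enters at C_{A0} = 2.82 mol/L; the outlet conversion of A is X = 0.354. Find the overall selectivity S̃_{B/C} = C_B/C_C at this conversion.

C_A = C_{A0}(1−X) = 1.822 mol/L.
Both paths are first order in A, so the instantaneous fraction to B is constant: dC_B/d(−C_A) = k₁/(k₁+k₂) = 0.7209.
C_B = 0.7209·(C_{A0}−C_A) = 0.7209×0.9983 = 0.720 mol/L.
C_C = (C_{A0}−C_A)−C_B = 0.2786 mol/L; S̃_{B/C} = 0.7197/0.2786 = 2.58.

2.58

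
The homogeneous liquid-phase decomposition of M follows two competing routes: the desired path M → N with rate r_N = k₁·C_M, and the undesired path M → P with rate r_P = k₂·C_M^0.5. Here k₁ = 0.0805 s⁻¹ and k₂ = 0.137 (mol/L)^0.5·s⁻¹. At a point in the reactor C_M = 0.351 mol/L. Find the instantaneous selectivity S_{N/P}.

0.348

S_{N/P} = r_N/r_P = (k₁·C_M)/(k₂·C_M^0.5) = (k₁/k₂)·C_M^0.5.
= (0.0805×0.3510) / (0.137×0.3510^0.5) = 0.02826/0.08117 = 0.348.
Since the desired path is higher order in M, keeping C_M high (PFR or concentrated feed) favours N.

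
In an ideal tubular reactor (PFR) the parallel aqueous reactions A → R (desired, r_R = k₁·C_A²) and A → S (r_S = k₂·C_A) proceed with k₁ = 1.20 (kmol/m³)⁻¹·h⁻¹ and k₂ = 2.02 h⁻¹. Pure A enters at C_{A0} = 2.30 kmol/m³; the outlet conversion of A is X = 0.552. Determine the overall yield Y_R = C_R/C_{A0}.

0.271

C_A = C_{A0}(1−X) = 1.030 kmol/m³.
Along a PFR/batch, dC_S/dC_A = −r_S/(r_R+r_S) = −k₂/(k₂+k₁·C_A).
Integrating from C_{A0} to C_A: C_S = (2.02/1.20)·ln[(2.02+1.20·2.30)/(2.02+1.20·1.03)] = 1.683·ln(4.780/3.256) = 0.6461 kmol/m³.
Then C_R = (C_{A0}−C_A) − C_S = 1.270 − 0.6461 = 0.6235 kmol/m³.
Y_R = C_R/C_{A0} = 0.6235/2.30 = 0.271.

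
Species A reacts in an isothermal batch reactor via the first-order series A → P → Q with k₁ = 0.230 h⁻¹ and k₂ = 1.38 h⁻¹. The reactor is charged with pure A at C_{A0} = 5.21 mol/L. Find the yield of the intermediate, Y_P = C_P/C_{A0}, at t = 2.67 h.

0.103

The intermediate concentration in a first-order A→B→C sequence is C_P = k₁C_{A0}(e^(−k₁t) − e^(−k₂t))/(k₂−k₁).
e^(−k₁t) = e^(−0.230×2.67) = e^(−0.6141) = 0.5411; e^(−k₂t) = e^(−3.685) = 0.02511.
C_P = 0.230×5.21/(1.38−0.230) × (0.5411−0.02511) = 1.042×0.5160 = 0.5377 mol/L.
Y_P = C_P/C_{A0} = 0.5377/5.21 = 0.103.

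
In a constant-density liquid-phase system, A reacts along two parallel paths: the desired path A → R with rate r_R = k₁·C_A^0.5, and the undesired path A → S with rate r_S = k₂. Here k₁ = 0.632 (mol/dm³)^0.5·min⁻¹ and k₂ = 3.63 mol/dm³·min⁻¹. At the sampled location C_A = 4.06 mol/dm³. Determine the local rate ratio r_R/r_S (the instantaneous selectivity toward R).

S_{R/S} = r_R/r_S = (k₁·C_A^0.5)/(k₂) = (k₁/k₂)·C_A^0.5.
= (0.632×4.060^0.5) / (3.63) = 1.273/3.630 = 0.351.

0.351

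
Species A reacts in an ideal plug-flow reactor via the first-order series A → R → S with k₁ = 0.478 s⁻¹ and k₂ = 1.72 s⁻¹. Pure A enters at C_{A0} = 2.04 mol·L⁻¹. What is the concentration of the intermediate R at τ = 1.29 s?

0.338 mol·L⁻¹

For first-order series with pure A initially, C_R(τ) = k₁C_{A0}/(k₂−k₁)·(e^(−k₁τ) − e^(−k₂τ)).
e^(−k₁τ) = e^(−0.478×1.29) = e^(−0.6166) = 0.5398; e^(−k₂τ) = e^(−2.219) = 0.1087.
C_R = 0.478×2.04/(1.72−0.478) × (0.5398−0.1087) = 0.7851×0.4310 = 0.3384 mol·L⁻¹.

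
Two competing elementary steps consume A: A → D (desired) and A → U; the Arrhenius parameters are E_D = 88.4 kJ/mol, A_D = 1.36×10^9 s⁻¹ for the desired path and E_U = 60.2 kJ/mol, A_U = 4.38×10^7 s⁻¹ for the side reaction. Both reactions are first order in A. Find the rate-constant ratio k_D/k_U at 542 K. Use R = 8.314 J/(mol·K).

0.0595

k_D/k_U = (A_D/A_U)·exp[−(E_D−E_U)/(RT)] = (A_D/A_U)·exp[(E_U−E_D)/(RT)].
(E_U−E_D)/(RT) = (60.2−88.4)×10³/(8.314×542) = -28200/4506 = -6.258.
k_D/k_U = (1.36×10^9/4.38×10^7)·exp(-6.258) = 31.05 × 0.001915 = 0.0595.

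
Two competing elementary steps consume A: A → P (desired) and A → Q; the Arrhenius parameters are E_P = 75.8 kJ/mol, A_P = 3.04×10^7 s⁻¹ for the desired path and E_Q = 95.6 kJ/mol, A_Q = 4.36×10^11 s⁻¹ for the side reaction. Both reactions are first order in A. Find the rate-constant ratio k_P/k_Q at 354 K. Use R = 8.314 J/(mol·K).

With equal orders, S_{P/Q} = k_P/k_Q = (A_P/A_Q)·exp[(E_Q−E_P)/(RT)].
(E_Q−E_P)/(RT) = (95.6−75.8)×10³/(8.314×354) = 19800/2943 = 6.727.
k_P/k_Q = (3.04×10^7/4.36×10^11)·exp(6.727) = 6.972×10^-5 × 835.0 = 0.0582.
Since E_P < E_Q, lowering the temperature improves selectivity toward P.

0.0582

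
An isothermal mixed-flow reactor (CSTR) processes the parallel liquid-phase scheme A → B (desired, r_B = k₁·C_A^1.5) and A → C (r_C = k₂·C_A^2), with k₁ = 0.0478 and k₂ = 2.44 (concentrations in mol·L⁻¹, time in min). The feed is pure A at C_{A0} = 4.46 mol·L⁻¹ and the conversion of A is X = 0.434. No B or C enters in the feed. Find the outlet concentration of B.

Exit C_A = C_{A0}(1−X) = 4.46×0.566 = 2.524 mol·L⁻¹.
Rates in a CSTR are evaluated at the outlet concentration: r_B = 0.0478×2.524^1.5 = 0.1917, r_C = 2.44×2.524^2 = 15.55.
Fraction of consumed A going to B: r_B/(r_B+r_C) = 0.01218.
C_B = 0.01218·C_{A0}·X = 0.01218×4.46×0.434 = 0.0236 mol·L⁻¹.

0.0236 mol·L⁻¹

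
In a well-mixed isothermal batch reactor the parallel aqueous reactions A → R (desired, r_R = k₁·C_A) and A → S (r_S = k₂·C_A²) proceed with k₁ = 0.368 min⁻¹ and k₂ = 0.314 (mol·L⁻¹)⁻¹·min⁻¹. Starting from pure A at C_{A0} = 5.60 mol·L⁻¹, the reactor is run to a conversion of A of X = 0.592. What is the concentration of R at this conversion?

C_A = C_{A0}(1−X) = 2.285 mol·L⁻¹.
Along a PFR/batch, dC_R/dC_A = −r_R/(r_R+r_S) = −k₁/(k₁+k₂·C_A).
Integrating from C_{A0} to C_A: C_R = (0.368/0.314)·ln[(0.368+0.314·5.60)/(0.368+0.314·2.28)] = 1.172·ln(2.126/1.085) = 0.7881 mol·L⁻¹.

0.788 mol·L⁻¹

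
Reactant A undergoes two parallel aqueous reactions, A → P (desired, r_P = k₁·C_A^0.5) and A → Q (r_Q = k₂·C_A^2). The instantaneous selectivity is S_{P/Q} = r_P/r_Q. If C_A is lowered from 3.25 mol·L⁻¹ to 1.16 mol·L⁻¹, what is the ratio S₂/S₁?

4.69

S_{P/Q} = (k₁/k₂)·C_A^-1.5, so S₂/S₁ = (C_{A,2}/C_{A,1})^-1.5.
= (1.16/3.25)^(-1.5) = (0.3569)^(-1.5) = 4.69.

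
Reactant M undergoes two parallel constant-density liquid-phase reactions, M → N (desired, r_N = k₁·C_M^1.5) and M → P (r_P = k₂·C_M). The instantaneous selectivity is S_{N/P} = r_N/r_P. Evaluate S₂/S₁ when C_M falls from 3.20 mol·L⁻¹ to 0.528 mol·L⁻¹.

0.406

S_{N/P} = (k₁/k₂)·C_M^0.5, so S₂/S₁ = (C_{M,2}/C_{M,1})^0.5.
= (0.528/3.20)^0.5 = (0.1650)^0.5 = 0.406.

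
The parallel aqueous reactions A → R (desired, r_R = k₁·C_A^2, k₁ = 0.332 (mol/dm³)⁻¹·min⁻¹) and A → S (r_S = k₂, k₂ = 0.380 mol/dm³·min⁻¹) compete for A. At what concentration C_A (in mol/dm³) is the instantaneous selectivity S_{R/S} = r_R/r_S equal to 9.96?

3.38 mol/dm³

S_{R/S} = (k₁/k₂)·C_A^2 ⇒ C_A = (S·k₂/k₁)^(0.5).
= (9.96×0.380/0.332)^(0.5) = (11.40)^(0.5) = 3.38 mol/dm³.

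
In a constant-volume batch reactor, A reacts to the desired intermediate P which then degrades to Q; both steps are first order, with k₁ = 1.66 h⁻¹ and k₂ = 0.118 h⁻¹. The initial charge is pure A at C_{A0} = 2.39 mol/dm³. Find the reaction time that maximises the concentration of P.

Setting dC_P/dt = 0 gives t_opt = ln(k₂/k₁)/(k₂−k₁).
= ln(0.118/1.66)/(0.118−1.66) = ln(0.07108)/-1.542 = -2.644/-1.542 = 1.71 h.

1.71 h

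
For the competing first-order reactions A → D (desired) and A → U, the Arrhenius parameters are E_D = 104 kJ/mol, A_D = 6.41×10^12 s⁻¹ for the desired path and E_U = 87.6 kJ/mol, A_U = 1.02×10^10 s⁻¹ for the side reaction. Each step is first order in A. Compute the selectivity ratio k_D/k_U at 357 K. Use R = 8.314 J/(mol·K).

k_D/k_U = (A_D/A_U)·exp[−(E_D−E_U)/(RT)] = (A_D/A_U)·exp[(E_U−E_D)/(RT)].
(E_U−E_D)/(RT) = (87.6−104)×10³/(8.314×357) = -16400/2968 = -5.525.
k_D/k_U = (6.41×10^12/1.02×10^10)·exp(-5.525) = 628.4 × 0.003984 = 2.50.

2.50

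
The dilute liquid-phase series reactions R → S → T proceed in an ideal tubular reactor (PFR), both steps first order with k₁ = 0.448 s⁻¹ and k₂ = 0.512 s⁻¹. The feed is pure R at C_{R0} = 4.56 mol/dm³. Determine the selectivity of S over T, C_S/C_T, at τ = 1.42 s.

Solving the coupled first-order balances gives C_S(τ) = [k₁/(k₂−k₁)]·C_{R0}·(e^(−k₁τ) − e^(−k₂τ)).
e^(−k₁τ) = e^(−0.448×1.42) = e^(−0.6362) = 0.5293; e^(−k₂τ) = e^(−0.7270) = 0.4833.
C_S = 0.448×4.56/(0.512−0.448) × (0.5293−0.4833) = 31.92×0.04598 = 1.468 mol/dm³.
C_R = C_{R0}e^(−k₁τ) = 2.414 mol/dm³, so C_T = C_{R0}−C_R−C_S = 0.6785 mol/dm³; C_S/C_T = 2.16.

2.16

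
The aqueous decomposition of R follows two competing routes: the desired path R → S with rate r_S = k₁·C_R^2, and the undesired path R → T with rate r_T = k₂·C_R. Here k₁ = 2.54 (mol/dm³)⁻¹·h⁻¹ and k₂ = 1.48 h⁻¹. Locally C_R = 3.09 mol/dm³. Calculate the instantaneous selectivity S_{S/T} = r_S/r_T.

S_{S/T} = r_S/r_T = (k₁·C_R^2)/(k₂·C_R) = (k₁/k₂)·C_R.
= (2.54×3.090^2) / (1.48×3.090) = 24.25/4.573 = 5.30.
Since the desired path is higher order in R, keeping C_R high (PFR or concentrated feed) favours S.

5.30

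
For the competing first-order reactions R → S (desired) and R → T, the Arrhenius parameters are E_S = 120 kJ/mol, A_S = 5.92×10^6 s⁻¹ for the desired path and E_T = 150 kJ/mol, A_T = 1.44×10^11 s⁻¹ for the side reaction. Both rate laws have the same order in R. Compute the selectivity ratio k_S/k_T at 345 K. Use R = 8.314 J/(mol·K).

Since both paths have the same order in R, the concentration cancels and S_{S/T} = k_S/k_T = (A_S/A_T)·exp[(E_T−E_S)/(RT)].
(E_T−E_S)/(RT) = (150−120)×10³/(8.314×345) = 30000/2868 = 10.46.
k_S/k_T = (5.92×10^6/1.44×10^11)·exp(10.46) = 4.111×10^-5 × 34858 = 1.43.

1.43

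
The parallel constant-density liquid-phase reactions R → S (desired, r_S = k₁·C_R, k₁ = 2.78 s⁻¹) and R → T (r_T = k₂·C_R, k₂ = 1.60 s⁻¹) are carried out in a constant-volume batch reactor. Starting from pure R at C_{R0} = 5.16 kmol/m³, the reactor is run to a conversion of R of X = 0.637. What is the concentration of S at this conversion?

2.09 kmol/m³

C_R = C_{R0}(1−X) = 1.873 kmol/m³.
Both paths are first order in R, so the instantaneous fraction to S is constant: dC_S/d(−C_R) = k₁/(k₁+k₂) = 0.6347.
C_S = 0.6347·(C_{R0}−C_R) = 0.6347×3.287 = 2.09 kmol/m³.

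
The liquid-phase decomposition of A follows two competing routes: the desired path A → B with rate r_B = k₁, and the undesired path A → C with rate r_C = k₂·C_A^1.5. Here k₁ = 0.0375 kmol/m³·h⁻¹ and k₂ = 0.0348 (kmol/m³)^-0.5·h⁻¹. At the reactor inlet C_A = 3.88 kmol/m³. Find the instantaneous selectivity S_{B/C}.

S_{B/C} = r_B/r_C = (k₁)/(k₂·C_A^1.5) = (k₁/k₂)·C_A^-1.5.
= (0.0375) / (0.0348×3.880^1.5) = 0.03750/0.2660 = 0.141.
The undesired path is higher order in A, so low C_A (CSTR or dilute feed) favours B.

0.141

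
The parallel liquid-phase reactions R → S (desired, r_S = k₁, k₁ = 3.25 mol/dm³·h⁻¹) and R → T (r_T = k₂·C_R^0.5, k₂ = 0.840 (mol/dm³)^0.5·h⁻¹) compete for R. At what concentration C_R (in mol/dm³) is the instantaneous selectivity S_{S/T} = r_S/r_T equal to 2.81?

S_{S/T} = (k₁/k₂)·C_R^-0.5 ⇒ C_R = (S·k₂/k₁)^(-2).
= (2.81×0.840/3.25)^(-2) = (0.7263)^(-2) = 1.90 mol/dm³.

1.90 mol/dm³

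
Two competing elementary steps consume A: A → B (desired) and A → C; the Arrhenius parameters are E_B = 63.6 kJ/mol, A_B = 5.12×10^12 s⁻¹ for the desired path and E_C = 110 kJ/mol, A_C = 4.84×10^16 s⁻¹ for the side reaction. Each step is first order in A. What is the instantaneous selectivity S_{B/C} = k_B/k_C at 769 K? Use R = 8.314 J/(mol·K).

With equal orders, S_{B/C} = k_B/k_C = (A_B/A_C)·exp[(E_C−E_B)/(RT)].
(E_C−E_B)/(RT) = (110−63.6)×10³/(8.314×769) = 46400/6393 = 7.257.
k_B/k_C = (5.12×10^12/4.84×10^16)·exp(7.257) = 1.058×10^-4 × 1419 = 0.150.

0.150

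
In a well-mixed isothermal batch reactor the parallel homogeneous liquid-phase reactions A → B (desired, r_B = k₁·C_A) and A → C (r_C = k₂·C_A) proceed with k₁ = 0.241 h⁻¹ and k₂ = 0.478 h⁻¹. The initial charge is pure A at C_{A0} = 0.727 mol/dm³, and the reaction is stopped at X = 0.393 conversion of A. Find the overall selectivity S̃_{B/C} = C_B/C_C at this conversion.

0.504

C_A = C_{A0}(1−X) = 0.4413 mol/dm³.
Both paths are first order in A, so the instantaneous fraction to B is constant: dC_B/d(−C_A) = k₁/(k₁+k₂) = 0.3352.
C_B = 0.3352·(C_{A0}−C_A) = 0.3352×0.2857 = 0.0958 mol/dm³.
C_C = (C_{A0}−C_A)−C_B = 0.1899 mol/dm³; S̃_{B/C} = 0.09577/0.1899 = 0.504.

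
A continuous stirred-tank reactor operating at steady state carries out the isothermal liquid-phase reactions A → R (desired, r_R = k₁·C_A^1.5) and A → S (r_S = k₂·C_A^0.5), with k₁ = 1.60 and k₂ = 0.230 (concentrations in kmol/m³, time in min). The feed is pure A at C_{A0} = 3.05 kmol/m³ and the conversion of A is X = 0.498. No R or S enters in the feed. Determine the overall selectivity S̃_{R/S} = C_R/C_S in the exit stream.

10.7

Exit C_A = C_{A0}(1−X) = 3.05×0.502 = 1.531 kmol/m³.
A CSTR operates uniformly at the exit composition, giving r_R = 3.031 and r_S = 0.2846 (each k·C_A^n at C_A = 1.531).
Overall selectivity = C_R/C_S = r_Rτ/(r_Sτ) = r_R/r_S = 10.7.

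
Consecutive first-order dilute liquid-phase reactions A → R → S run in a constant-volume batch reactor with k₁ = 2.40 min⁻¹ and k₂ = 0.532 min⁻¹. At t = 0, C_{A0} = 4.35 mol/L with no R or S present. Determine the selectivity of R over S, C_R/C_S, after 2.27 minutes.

0.613

Solving the coupled first-order balances gives C_R(t) = [k₁/(k₂−k₁)]·C_{A0}·(e^(−k₁t) − e^(−k₂t)).
e^(−k₁t) = e^(−2.40×2.27) = e^(−5.448) = 0.004305; e^(−k₂t) = e^(−1.208) = 0.2989.
C_R = 2.40×4.35/(0.532−2.40) × (0.004305−0.2989) = (-5.589)×(-0.2946) = 1.646 mol/L.
C_A = C_{A0}e^(−k₁t) = 0.01873 mol/L, so C_S = C_{A0}−C_A−C_R = 2.685 mol/L; C_R/C_S = 0.613.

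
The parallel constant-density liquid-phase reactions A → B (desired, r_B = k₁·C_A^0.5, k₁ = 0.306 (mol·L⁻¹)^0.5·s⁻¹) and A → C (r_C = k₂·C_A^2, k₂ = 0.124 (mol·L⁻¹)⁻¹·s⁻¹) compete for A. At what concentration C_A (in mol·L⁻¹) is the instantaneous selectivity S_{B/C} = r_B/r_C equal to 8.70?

0.432 mol·L⁻¹

S_{B/C} = (k₁/k₂)·C_A^-1.5 ⇒ C_A = (S·k₂/k₁)^(1/(-1.5)).
= (8.70×0.124/0.306)^(-0.6667) = (3.525)^(-0.6667) = 0.432 mol·L⁻¹.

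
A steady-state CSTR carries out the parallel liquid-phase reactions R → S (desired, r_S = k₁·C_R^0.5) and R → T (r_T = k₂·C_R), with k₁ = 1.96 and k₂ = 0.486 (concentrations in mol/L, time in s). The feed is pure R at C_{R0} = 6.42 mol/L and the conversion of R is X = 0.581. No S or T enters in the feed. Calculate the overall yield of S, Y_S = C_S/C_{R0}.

0.413

Exit C_R = C_{R0}(1−X) = 6.42×0.419 = 2.690 mol/L.
A CSTR operates uniformly at the exit composition, giving r_S = 3.215 and r_T = 1.307 (each k·C_R^n at C_R = 2.690).
Fraction of consumed R going to S: r_S/(r_S+r_T) = 0.7109.
C_S = 0.7109·C_{R0}·X = 0.7109×6.42×0.581 = 2.65 mol/L; Y_S = C_S/C_{R0} = 0.413.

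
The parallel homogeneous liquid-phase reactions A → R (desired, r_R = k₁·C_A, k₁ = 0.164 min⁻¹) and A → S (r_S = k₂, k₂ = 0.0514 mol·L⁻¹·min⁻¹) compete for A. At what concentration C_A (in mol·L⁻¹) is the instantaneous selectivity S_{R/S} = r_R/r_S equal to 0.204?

S_{R/S} = (k₁/k₂)·C_A ⇒ C_A = S·k₂/k₁.
= 0.204×0.0514/0.164 = 0.0639 mol·L⁻¹.

0.0639 mol·L⁻¹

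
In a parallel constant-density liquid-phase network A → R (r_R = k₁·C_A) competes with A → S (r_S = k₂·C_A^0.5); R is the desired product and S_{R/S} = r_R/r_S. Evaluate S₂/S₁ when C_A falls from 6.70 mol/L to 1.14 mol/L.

S_{R/S} = (k₁/k₂)·C_A^0.5, so S₂/S₁ = (C_{A,2}/C_{A,1})^0.5.
= (1.14/6.70)^0.5 = (0.1701)^0.5 = 0.412.

0.412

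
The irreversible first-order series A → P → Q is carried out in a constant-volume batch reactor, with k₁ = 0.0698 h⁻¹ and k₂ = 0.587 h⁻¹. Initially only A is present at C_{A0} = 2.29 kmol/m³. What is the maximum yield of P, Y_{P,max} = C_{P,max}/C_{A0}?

For a first-order series the maximum intermediate yield is C_{P,max}/C_{A0} = (k₁/k₂)^[k₂/(k₂−k₁)].
= (0.0698/0.587)^(0.587/(0.587−0.0698)) = (0.1189)^(1.135) = 0.08921.

0.0892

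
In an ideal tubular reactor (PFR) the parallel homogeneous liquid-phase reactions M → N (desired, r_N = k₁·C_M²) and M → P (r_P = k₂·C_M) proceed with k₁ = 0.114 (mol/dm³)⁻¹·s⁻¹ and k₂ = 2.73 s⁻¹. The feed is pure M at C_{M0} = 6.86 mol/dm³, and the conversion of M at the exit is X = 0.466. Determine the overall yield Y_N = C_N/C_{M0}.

0.0836

C_M = C_{M0}(1−X) = 3.663 mol/dm³.
Along a PFR/batch, dC_P/dC_M = −r_P/(r_N+r_P) = −k₂/(k₂+k₁·C_M).
Integrating from C_{M0} to C_M: C_P = (2.73/0.114)·ln[(2.73+0.114·6.86)/(2.73+0.114·3.66)] = 23.95·ln(3.512/3.148) = 2.624 mol/dm³.
Then C_N = (C_{M0}−C_M) − C_P = 3.197 − 2.624 = 0.5732 mol/dm³.
Y_N = C_N/C_{M0} = 0.5732/6.86 = 0.0836.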